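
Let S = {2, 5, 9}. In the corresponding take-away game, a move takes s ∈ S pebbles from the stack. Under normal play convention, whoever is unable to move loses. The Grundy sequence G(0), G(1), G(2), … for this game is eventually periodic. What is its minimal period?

7

n :  0  1  2  3  4  5  6  7  8  9 10 11 12 13 14 15 16 17
G :  0  0  1  1  0  2  1  0  0  1  1  0  2  1  0  0  1  1
G(n+7) = G(n) holds for n = 0,…,8 (a full window of length max(S) = 9), so the sequence is purely periodic with period 7.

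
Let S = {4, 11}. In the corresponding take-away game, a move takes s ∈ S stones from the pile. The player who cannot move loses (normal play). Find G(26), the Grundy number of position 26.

G(0) = 0
G(1) = mex{} = 0
G(2) = mex{} = 0
G(3) = mex{} = 0
G(4) = mex{0} = 1
G(5) = mex{0} = 1
G(6) = mex{0} = 1
G(7) = mex{0} = 1
G(8) = mex{1} = 0
G(9) = mex{1} = 0
G(10) = mex{1} = 0
G(11) = mex{1,0} = 2
G(12) = mex{0,0} = 1
G(13) = mex{0,0} = 1
G(14) = mex{0,0} = 1
G(15) = mex{2,1} = 0
G(16) = mex{1,1} = 0
G(17) = mex{1,1} = 0
G(18) = mex{1,1} = 0
G(19) = mex{0,0} = 1
G(20) = mex{0,0} = 1
G(21) = mex{0,0} = 1
G(22) = mex{0,2} = 1
G(23) = mex{1,1} = 0
G(24) = mex{1,1} = 0
G(25) = mex{1,1} = 0
G(26) = mex{1,0} = 2

2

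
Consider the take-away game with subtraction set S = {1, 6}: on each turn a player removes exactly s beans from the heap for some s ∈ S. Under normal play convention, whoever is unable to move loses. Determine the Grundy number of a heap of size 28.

0

n :  0  1  2  3  4  5  6  7  8  9 10 11 12 13 14 15 16 17 18 19 20 21 22 23 24 25 26 27 28
G :  0  1  0  1  0  1  2  0  1  0  1  0  1  2  0  1  0  1  0  1  2  0  1  0  1  0  1  2  0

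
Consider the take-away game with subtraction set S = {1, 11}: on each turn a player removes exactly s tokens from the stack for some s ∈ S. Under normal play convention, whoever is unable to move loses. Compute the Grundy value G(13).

n :  0  1  2  3  4  5  6  7  8  9 10 11 12 13
G :  0  1  0  1  0  1  0  1  0  1  0  1  0  1

1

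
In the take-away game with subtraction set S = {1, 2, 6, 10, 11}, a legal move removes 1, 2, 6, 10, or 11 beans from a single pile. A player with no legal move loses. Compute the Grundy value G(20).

1

G(0) = 0
G(1) = mex{0} = 1
G(2) = mex{1,0} = 2
G(3) = mex{2,1} = 0
G(4) = mex{0,2} = 1
G(5) = mex{1,0} = 2
G(6) = mex{2,1,0} = 3
G(7) = mex{3,2,1} = 0
G(8) = mex{0,3,2} = 1
G(9) = mex{1,0,0} = 2
G(10) = mex{2,1,1,0} = 3
G(11) = mex{3,2,2,1,0} = 4
G(12) = mex{4,3,3,2,1} = 0
G(13) = mex{0,4,0,0,2} = 1
G(14) = mex{1,0,1,1,0} = 2
G(15) = mex{2,1,2,2,1} = 0
G(16) = mex{0,2,3,3,2} = 1
G(17) = mex{1,0,4,0,3} = 2
G(18) = mex{2,1,0,1,0} = 3
G(19) = mex{3,2,1,2,1} = 0
G(20) = mex{0,3,2,3,2} = 1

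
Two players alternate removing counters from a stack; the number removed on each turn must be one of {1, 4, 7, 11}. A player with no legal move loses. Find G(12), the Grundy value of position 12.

2

G(0) = 0
G(1) = mex{0} = 1
G(2) = mex{1} = 0
G(3) = mex{0} = 1
G(4) = mex{1,0} = 2
G(5) = mex{2,1} = 0
G(6) = mex{0,0} = 1
G(7) = mex{1,1,0} = 2
G(8) = mex{2,2,1} = 0
G(9) = mex{0,0,0} = 1
G(10) = mex{1,1,1} = 0
G(11) = mex{0,2,2,0} = 1
G(12) = mex{1,0,0,1} = 2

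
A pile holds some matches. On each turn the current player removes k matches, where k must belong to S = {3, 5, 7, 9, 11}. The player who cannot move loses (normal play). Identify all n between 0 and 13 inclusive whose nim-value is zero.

0, 1, 2

n :  0  1  2  3  4  5  6  7  8  9 10 11 12 13
G :  0  0  0  1  1  1  2  2  2  3  3  3  4  4
P-positions are exactly the n with G(n) = 0.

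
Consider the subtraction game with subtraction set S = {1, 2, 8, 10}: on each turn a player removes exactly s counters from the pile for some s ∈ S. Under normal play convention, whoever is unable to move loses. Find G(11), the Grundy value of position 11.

2

G(0) = 0
G(1) = mex{0} = 1
G(2) = mex{1,0} = 2
G(3) = mex{2,1} = 0
G(4) = mex{0,2} = 1
G(5) = mex{1,0} = 2
G(6) = mex{2,1} = 0
G(7) = mex{0,2} = 1
G(8) = mex{1,0,0} = 2
G(9) = mex{2,1,1} = 0
G(10) = mex{0,2,2,0} = 1
G(11) = mex{1,0,0,1} = 2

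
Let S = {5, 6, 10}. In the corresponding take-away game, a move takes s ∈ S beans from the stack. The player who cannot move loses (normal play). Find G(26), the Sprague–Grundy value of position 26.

G(0) = 0
G(1) = mex{} = 0
G(2) = mex{} = 0
G(3) = mex{} = 0
G(4) = mex{} = 0
G(5) = mex{0} = 1
G(6) = mex{0,0} = 1
G(7) = mex{0,0} = 1
G(8) = mex{0,0} = 1
G(9) = mex{0,0} = 1
G(10) = mex{1,0,0} = 2
G(11) = mex{1,1,0} = 2
G(12) = mex{1,1,0} = 2
G(13) = mex{1,1,0} = 2
G(14) = mex{1,1,0} = 2
G(15) = mex{2,1,1} = 0
G(16) = mex{2,2,1} = 0
G(17) = mex{2,2,1} = 0
G(18) = mex{2,2,1} = 0
G(19) = mex{2,2,1} = 0
G(20) = mex{0,2,2} = 1
G(21) = mex{0,0,2} = 1
G(22) = mex{0,0,2} = 1
G(23) = mex{0,0,2} = 1
G(24) = mex{0,0,2} = 1
G(25) = mex{1,0,0} = 2
G(26) = mex{1,1,0} = 2

2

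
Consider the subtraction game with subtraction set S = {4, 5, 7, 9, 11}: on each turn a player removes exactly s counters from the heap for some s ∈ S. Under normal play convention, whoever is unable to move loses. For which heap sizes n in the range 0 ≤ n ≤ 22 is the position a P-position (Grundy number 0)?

n :  0  1  2  3  4  5  6  7  8  9 10 11 12 13 14 15 16 17 18 19 20 21 22
G :  0  0  0  0  1  1  1  1  2  2  2  2  3  3  3  0  0  0  0  1  1  1  1
P-positions are exactly the n with G(n) = 0.

0, 1, 2, 3, 15, 16, 17, 18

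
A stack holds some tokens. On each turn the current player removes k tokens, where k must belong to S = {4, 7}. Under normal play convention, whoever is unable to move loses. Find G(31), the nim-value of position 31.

2

G(0) = 0
G(1) = mex{} = 0
G(2) = mex{} = 0
G(3) = mex{} = 0
G(4) = mex{0} = 1
G(5) = mex{0} = 1
G(6) = mex{0} = 1
G(7) = mex{0,0} = 1
G(8) = mex{1,0} = 2
G(9) = mex{1,0} = 2
G(10) = mex{1,0} = 2
G(11) = mex{1,1} = 0
G(12) = mex{2,1} = 0
G(13) = mex{2,1} = 0
G(14) = mex{2,1} = 0
G(15) = mex{0,2} = 1
G(16) = mex{0,2} = 1
G(17) = mex{0,2} = 1
G(18) = mex{0,0} = 1
G(19) = mex{1,0} = 2
G(20) = mex{1,0} = 2
G(21) = mex{1,0} = 2
G(22) = mex{1,1} = 0
G(23) = mex{2,1} = 0
G(24) = mex{2,1} = 0
G(25) = mex{2,1} = 0
G(26) = mex{0,2} = 1
G(27) = mex{0,2} = 1
G(28) = mex{0,2} = 1
G(29) = mex{0,0} = 1
G(30) = mex{1,0} = 2
G(31) = mex{1,0} = 2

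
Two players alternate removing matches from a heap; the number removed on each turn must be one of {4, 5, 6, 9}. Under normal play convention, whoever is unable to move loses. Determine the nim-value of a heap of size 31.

G(0) = 0
G(1) = mex{} = 0
G(2) = mex{} = 0
G(3) = mex{} = 0
G(4) = mex{0} = 1
G(5) = mex{0,0} = 1
G(6) = mex{0,0,0} = 1
G(7) = mex{0,0,0} = 1
G(8) = mex{1,0,0} = 2
G(9) = mex{1,1,0,0} = 2
G(10) = mex{1,1,1,0} = 2
G(11) = mex{1,1,1,0} = 2
G(12) = mex{2,1,1,0} = 3
G(13) = mex{2,2,1,1} = 0
G(14) = mex{2,2,2,1} = 0
G(15) = mex{2,2,2,1} = 0
G(16) = mex{3,2,2,1} = 0
G(17) = mex{0,3,2,2} = 1
G(18) = mex{0,0,3,2} = 1
G(19) = mex{0,0,0,2} = 1
G(20) = mex{0,0,0,2} = 1
G(21) = mex{1,0,0,3} = 2
G(22) = mex{1,1,0,0} = 2
G(23) = mex{1,1,1,0} = 2
G(24) = mex{1,1,1,0} = 2
G(25) = mex{2,1,1,0} = 3
G(26) = mex{2,2,1,1} = 0
G(27) = mex{2,2,2,1} = 0
G(28) = mex{2,2,2,1} = 0
G(29) = mex{3,2,2,1} = 0
G(30) = mex{0,3,2,2} = 1
G(31) = mex{0,0,3,2} = 1

1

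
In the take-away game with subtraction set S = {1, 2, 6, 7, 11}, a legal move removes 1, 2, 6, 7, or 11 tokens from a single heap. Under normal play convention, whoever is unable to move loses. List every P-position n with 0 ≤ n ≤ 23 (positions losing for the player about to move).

0, 3, 8, 12, 16, 20

G(0) = 0
G(1) = mex{0} = 1
G(2) = mex{1,0} = 2
G(3) = mex{2,1} = 0
G(4) = mex{0,2} = 1
G(5) = mex{1,0} = 2
G(6) = mex{2,1,0} = 3
G(7) = mex{3,2,1,0} = 4
G(8) = mex{4,3,2,1} = 0
G(9) = mex{0,4,0,2} = 1
G(10) = mex{1,0,1,0} = 2
G(11) = mex{2,1,2,1,0} = 3
G(12) = mex{3,2,3,2,1} = 0
G(13) = mex{0,3,4,3,2} = 1
G(14) = mex{1,0,0,4,0} = 2
G(15) = mex{2,1,1,0,1} = 3
G(16) = mex{3,2,2,1,2} = 0
G(17) = mex{0,3,3,2,3} = 1
G(18) = mex{1,0,0,3,4} = 2
G(19) = mex{2,1,1,0,0} = 3
G(20) = mex{3,2,2,1,1} = 0
G(21) = mex{0,3,3,2,2} = 1
G(22) = mex{1,0,0,3,3} = 2
G(23) = mex{2,1,1,0,0} = 3
P-positions are exactly the n with G(n) = 0.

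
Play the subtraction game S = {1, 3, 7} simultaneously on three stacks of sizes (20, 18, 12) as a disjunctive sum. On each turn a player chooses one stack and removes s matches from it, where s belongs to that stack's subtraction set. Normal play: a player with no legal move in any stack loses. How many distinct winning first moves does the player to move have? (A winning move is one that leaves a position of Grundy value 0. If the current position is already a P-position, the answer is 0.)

All stacks use S = {1, 3, 7}:
n :  0  1  2  3  4  5  6  7  8  9 10 11 12 13 14 15 16 17 18 19 20
G :  0  1  0  1  0  1  0  1  0  1  0  1  0  1  0  1  0  1  0  1  0
Stack A: G(20) = 0.
Stack B: G(18) = 0.
Stack C: G(12) = 0.
Combined Grundy value = 0 ⊕ 0 ⊕ 0 = 0.
A winning move leaves total XOR = 0, i.e. changes one component's Grundy value g to g ⊕ X where X is the current total.
Stack A: target g' = 0⊕0 = 0, but every legal move changes the Grundy value (mex property), so 0 moves.
Stack B: target g' = 0⊕0 = 0, but every legal move changes the Grundy value (mex property), so 0 moves.
Stack C: target g' = 0⊕0 = 0, but every legal move changes the Grundy value (mex property), so 0 moves.

0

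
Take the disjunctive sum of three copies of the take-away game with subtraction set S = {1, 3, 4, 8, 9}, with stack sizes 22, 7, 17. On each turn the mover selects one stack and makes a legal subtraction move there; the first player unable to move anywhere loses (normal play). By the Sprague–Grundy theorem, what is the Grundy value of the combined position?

All stacks use S = {1, 3, 4, 8, 9}:
G(0) = 0
G(1) = mex{0} = 1
G(2) = mex{1} = 0
G(3) = mex{0,0} = 1
G(4) = mex{1,1,0} = 2
G(5) = mex{2,0,1} = 3
G(6) = mex{3,1,0} = 2
G(7) = mex{2,2,1} = 0
G(8) = mex{0,3,2,0} = 1
G(9) = mex{1,2,3,1,0} = 4
G(10) = mex{4,0,2,0,1} = 3
G(11) = mex{3,1,0,1,0} = 2
G(12) = mex{2,4,1,2,1} = 0
G(13) = mex{0,3,4,3,2} = 1
G(14) = mex{1,2,3,2,3} = 0
G(15) = mex{0,0,2,0,2} = 1
G(16) = mex{1,1,0,1,0} = 2
G(17) = mex{2,0,1,4,1} = 3
G(18) = mex{3,1,0,3,4} = 2
G(19) = mex{2,2,1,2,3} = 0
G(20) = mex{0,3,2,0,2} = 1
G(21) = mex{1,2,3,1,0} = 4
G(22) = mex{4,0,2,0,1} = 3
Stack A: G(22) = 3.
Stack B: G(7) = 0.
Stack C: G(17) = 3.
Combined Grundy value = 3 ⊕ 0 ⊕ 3 = 0.

0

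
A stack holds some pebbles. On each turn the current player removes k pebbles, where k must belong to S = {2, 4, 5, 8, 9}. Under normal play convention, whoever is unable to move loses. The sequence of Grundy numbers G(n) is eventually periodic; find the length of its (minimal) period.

13

G(0) = 0
G(1) = mex{} = 0
G(2) = mex{0} = 1
G(3) = mex{0} = 1
G(4) = mex{1,0} = 2
G(5) = mex{1,0,0} = 2
G(6) = mex{2,1,0} = 3
G(7) = mex{2,1,1} = 0
G(8) = mex{3,2,1,0} = 4
G(9) = mex{0,2,2,0,0} = 1
G(10) = mex{4,3,2,1,0} = 5
G(11) = mex{1,0,3,1,1} = 2
G(12) = mex{5,4,0,2,1} = 3
G(13) = mex{2,1,4,2,2} = 0
G(14) = mex{3,5,1,3,2} = 0
G(15) = mex{0,2,5,0,3} = 1
G(16) = mex{0,3,2,4,0} = 1
G(17) = mex{1,0,3,1,4} = 2
G(18) = mex{1,0,0,5,1} = 2
G(19) = mex{2,1,0,2,5} = 3
G(20) = mex{2,1,1,3,2} = 0
G(21) = mex{3,2,1,0,3} = 4
G(22) = mex{0,2,2,0,0} = 1
G(23) = mex{4,3,2,1,0} = 5
G(24) = mex{1,0,3,1,1} = 2
G(25) = mex{5,4,0,2,1} = 3
G(26) = mex{2,1,4,2,2} = 0
G(27) = mex{3,5,1,3,2} = 0
G(n+13) = G(n) holds for n = 0,…,8 (a full window of length max(S) = 9), so the sequence is purely periodic with period 13.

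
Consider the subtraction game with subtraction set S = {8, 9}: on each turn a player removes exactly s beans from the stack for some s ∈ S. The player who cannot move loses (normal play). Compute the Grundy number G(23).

0

n :  0  1  2  3  4  5  6  7  8  9 10 11 12 13 14 15 16 17 18 19 20 21 22 23
G :  0  0  0  0  0  0  0  0  1  1  1  1  1  1  1  1  2  0  0  0  0  0  0  0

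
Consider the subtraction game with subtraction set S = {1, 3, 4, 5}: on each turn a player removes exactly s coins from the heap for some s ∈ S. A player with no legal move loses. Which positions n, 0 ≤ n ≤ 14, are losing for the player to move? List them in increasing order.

0, 2, 8, 10

G(0) = 0
G(1) = mex{0} = 1
G(2) = mex{1} = 0
G(3) = mex{0,0} = 1
G(4) = mex{1,1,0} = 2
G(5) = mex{2,0,1,0} = 3
G(6) = mex{3,1,0,1} = 2
G(7) = mex{2,2,1,0} = 3
G(8) = mex{3,3,2,1} = 0
G(9) = mex{0,2,3,2} = 1
G(10) = mex{1,3,2,3} = 0
G(11) = mex{0,0,3,2} = 1
G(12) = mex{1,1,0,3} = 2
G(13) = mex{2,0,1,0} = 3
G(14) = mex{3,1,0,1} = 2
P-positions are exactly the n with G(n) = 0.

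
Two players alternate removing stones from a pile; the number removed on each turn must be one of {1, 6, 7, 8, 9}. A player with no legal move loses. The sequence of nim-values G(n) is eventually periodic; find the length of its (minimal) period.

14

n :  0  1  2  3  4  5  6  7  8  9 10 11 12 13 14 15 16 17 18 19 20 21 22 23 24 25 26 27 28 29
G :  0  1  0  1  0  1  2  3  2  3  2  3  4  5  0  1  0  1  0  1  2  3  2  3  2  3  4  5  0  1
G(n+14) = G(n) holds for n = 0,…,8 (a full window of length max(S) = 9), so the sequence is purely periodic with period 14.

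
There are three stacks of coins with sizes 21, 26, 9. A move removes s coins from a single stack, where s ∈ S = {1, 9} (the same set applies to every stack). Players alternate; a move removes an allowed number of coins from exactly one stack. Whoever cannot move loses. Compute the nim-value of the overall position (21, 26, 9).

All stacks use S = {1, 9}:
n :  0  1  2  3  4  5  6  7  8  9 10 11 12 13 14 15 16 17 18 19 20 21 22 23 24 25 26
G :  0  1  0  1  0  1  0  1  0  1  0  1  0  1  0  1  0  1  0  1  0  1  0  1  0  1  0
Stack A: G(21) = 1.
Stack B: G(26) = 0.
Stack C: G(9) = 1.
Combined Grundy value = 1 ⊕ 0 ⊕ 1 = 0.

0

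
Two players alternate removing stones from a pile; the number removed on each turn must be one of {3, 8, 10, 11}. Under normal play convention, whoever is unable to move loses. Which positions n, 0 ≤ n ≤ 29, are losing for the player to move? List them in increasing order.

0, 1, 2, 6, 7, 19, 20, 21, 25, 26

n :  0  1  2  3  4  5  6  7  8  9 10 11 12 13 14 15 16 17 18 19 20 21 22 23 24 25 26 27 28 29
G :  0  0  0  1  1  1  0  0  2  1  1  3  2  2  2  3  3  3  4  0  0  0  1  1  1  0  0  2  1  1
P-positions are exactly the n with G(n) = 0.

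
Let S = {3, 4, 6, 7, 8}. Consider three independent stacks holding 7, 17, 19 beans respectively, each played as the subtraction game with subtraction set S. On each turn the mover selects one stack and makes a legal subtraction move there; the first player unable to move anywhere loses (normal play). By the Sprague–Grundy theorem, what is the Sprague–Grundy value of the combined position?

2

All stacks use S = {3, 4, 6, 7, 8}:
G(0) = 0
G(1) = mex{} = 0
G(2) = mex{} = 0
G(3) = mex{0} = 1
G(4) = mex{0,0} = 1
G(5) = mex{0,0} = 1
G(6) = mex{1,0,0} = 2
G(7) = mex{1,1,0,0} = 2
G(8) = mex{1,1,0,0,0} = 2
G(9) = mex{2,1,1,0,0} = 3
G(10) = mex{2,2,1,1,0} = 3
G(11) = mex{2,2,1,1,1} = 0
G(12) = mex{3,2,2,1,1} = 0
G(13) = mex{3,3,2,2,1} = 0
G(14) = mex{0,3,2,2,2} = 1
G(15) = mex{0,0,3,2,2} = 1
G(16) = mex{0,0,3,3,2} = 1
G(17) = mex{1,0,0,3,3} = 2
G(18) = mex{1,1,0,0,3} = 2
G(19) = mex{1,1,0,0,0} = 2
Stack A: G(7) = 2.
Stack B: G(17) = 2.
Stack C: G(19) = 2.
Combined Grundy value = 2 ⊕ 2 ⊕ 2 = 2.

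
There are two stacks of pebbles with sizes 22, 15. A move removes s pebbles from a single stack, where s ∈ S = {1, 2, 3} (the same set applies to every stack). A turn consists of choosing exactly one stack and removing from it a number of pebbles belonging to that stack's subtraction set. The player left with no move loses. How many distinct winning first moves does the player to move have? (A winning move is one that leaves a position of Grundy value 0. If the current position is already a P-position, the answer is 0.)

2

All stacks use S = {1, 2, 3}:
n :  0  1  2  3  4  5  6  7  8  9 10 11 12 13 14 15 16 17 18 19 20 21 22
G :  0  1  2  3  0  1  2  3  0  1  2  3  0  1  2  3  0  1  2  3  0  1  2
Stack A: G(22) = 2.
Stack B: G(15) = 3.
Combined Grundy value = 2 ⊕ 3 = 1.
A winning move leaves total XOR = 0, i.e. changes one component's Grundy value g to g ⊕ X where X is the current total.
Stack A: need g' = 2⊕1 = 3. Options: 22−1→G=1, 22−2→G=0, 22−3→G=3. Hits: 1.
Stack B: need g' = 3⊕1 = 2. Options: 15−1→G=2, 15−2→G=1, 15−3→G=0. Hits: 1.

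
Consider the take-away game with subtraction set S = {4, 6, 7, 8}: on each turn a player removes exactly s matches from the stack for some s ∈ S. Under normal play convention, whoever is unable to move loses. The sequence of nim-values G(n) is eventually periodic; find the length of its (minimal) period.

n :  0  1  2  3  4  5  6  7  8  9 10 11 12 13 14 15 16 17 18 19 20 21 22 23 24 25
G :  0  0  0  0  1  1  1  1  2  2  2  2  0  0  0  0  1  1  1  1  2  2  2  2  0  0
G(n+12) = G(n) holds for n = 0,…,7 (a full window of length max(S) = 8), so the sequence is purely periodic with period 12.

12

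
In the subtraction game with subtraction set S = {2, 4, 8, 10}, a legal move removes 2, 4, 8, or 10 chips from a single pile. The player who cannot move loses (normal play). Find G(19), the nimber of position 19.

0

G(0) = 0
G(1) = mex{} = 0
G(2) = mex{0} = 1
G(3) = mex{0} = 1
G(4) = mex{1,0} = 2
G(5) = mex{1,0} = 2
G(6) = mex{2,1} = 0
G(7) = mex{2,1} = 0
G(8) = mex{0,2,0} = 1
G(9) = mex{0,2,0} = 1
G(10) = mex{1,0,1,0} = 2
G(11) = mex{1,0,1,0} = 2
G(12) = mex{2,1,2,1} = 0
G(13) = mex{2,1,2,1} = 0
G(14) = mex{0,2,0,2} = 1
G(15) = mex{0,2,0,2} = 1
G(16) = mex{1,0,1,0} = 2
G(17) = mex{1,0,1,0} = 2
G(18) = mex{2,1,2,1} = 0
G(19) = mex{2,1,2,1} = 0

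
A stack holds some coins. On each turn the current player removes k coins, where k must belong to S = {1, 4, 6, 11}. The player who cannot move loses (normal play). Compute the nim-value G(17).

n :  0  1  2  3  4  5  6  7  8  9 10 11 12 13 14 15 16 17
G :  0  1  0  1  2  0  1  0  1  2  0  1  0  1  2  0  1  0

0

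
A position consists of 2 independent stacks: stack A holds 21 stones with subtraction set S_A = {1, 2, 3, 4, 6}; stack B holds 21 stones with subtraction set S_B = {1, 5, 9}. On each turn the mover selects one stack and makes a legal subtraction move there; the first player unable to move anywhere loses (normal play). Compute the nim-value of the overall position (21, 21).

Stack A, S = {1, 2, 3, 4, 6}:
n :  0  1  2  3  4  5  6  7  8  9 10 11 12 13 14 15 16 17 18 19 20 21
G :  0  1  2  3  4  0  1  2  3  4  0  1  2  3  4  0  1  2  3  4  0  1
G_A(21) = 1.
Stack B, S = {1, 5, 9}:
n :  0  1  2  3  4  5  6  7  8  9 10 11 12 13 14 15 16 17 18 19 20 21
G :  0  1  0  1  0  1  0  1  0  1  0  1  0  1  0  1  0  1  0  1  0  1
G_B(21) = 1.
Combined Grundy value = 1 ⊕ 1 = 0.

0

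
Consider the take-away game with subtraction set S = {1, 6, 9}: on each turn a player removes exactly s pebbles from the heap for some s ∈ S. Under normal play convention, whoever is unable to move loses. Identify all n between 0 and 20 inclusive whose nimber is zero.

0, 2, 4, 7, 12, 14, 17, 19

n :  0  1  2  3  4  5  6  7  8  9 10 11 12 13 14 15 16 17 18 19 20
G :  0  1  0  1  0  1  2  0  1  2  3  2  0  1  0  1  2  0  1  0  1
P-positions are exactly the n with G(n) = 0.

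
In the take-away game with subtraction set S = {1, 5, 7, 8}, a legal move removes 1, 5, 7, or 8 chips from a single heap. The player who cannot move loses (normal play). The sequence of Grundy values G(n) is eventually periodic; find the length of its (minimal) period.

G(0) = 0
G(1) = mex{0} = 1
G(2) = mex{1} = 0
G(3) = mex{0} = 1
G(4) = mex{1} = 0
G(5) = mex{0,0} = 1
G(6) = mex{1,1} = 0
G(7) = mex{0,0,0} = 1
G(8) = mex{1,1,1,0} = 2
G(9) = mex{2,0,0,1} = 3
G(10) = mex{3,1,1,0} = 2
G(11) = mex{2,0,0,1} = 3
G(12) = mex{3,1,1,0} = 2
G(13) = mex{2,2,0,1} = 3
G(14) = mex{3,3,1,0} = 2
G(15) = mex{2,2,2,1} = 0
G(16) = mex{0,3,3,2} = 1
G(17) = mex{1,2,2,3} = 0
G(18) = mex{0,3,3,2} = 1
G(19) = mex{1,2,2,3} = 0
G(20) = mex{0,0,3,2} = 1
G(21) = mex{1,1,2,3} = 0
G(22) = mex{0,0,0,2} = 1
G(23) = mex{1,1,1,0} = 2
G(24) = mex{2,0,0,1} = 3
G(25) = mex{3,1,1,0} = 2
G(26) = mex{2,0,0,1} = 3
G(27) = mex{3,1,1,0} = 2
G(28) = mex{2,2,0,1} = 3
G(29) = mex{3,3,1,0} = 2
G(30) = mex{2,2,2,1} = 0
G(31) = mex{0,3,3,2} = 1
G(n+15) = G(n) holds for n = 0,…,7 (a full window of length max(S) = 8), so the sequence is purely periodic with period 15.

15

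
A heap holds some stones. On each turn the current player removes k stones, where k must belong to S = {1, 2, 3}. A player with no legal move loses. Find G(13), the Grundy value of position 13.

G(0) = 0
G(1) = mex{0} = 1
G(2) = mex{1,0} = 2
G(3) = mex{2,1,0} = 3
G(4) = mex{3,2,1} = 0
G(5) = mex{0,3,2} = 1
G(6) = mex{1,0,3} = 2
G(7) = mex{2,1,0} = 3
G(8) = mex{3,2,1} = 0
G(9) = mex{0,3,2} = 1
G(10) = mex{1,0,3} = 2
G(11) = mex{2,1,0} = 3
G(12) = mex{3,2,1} = 0
G(13) = mex{0,3,2} = 1

1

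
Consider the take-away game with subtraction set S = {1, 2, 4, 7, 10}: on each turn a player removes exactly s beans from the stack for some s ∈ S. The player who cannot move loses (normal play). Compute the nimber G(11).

n :  0  1  2  3  4  5  6  7  8  9 10 11
G :  0  1  2  0  1  2  0  1  2  0  1  2

2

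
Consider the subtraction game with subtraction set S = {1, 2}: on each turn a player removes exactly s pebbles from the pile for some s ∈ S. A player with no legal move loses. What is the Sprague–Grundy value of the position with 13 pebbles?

n :  0  1  2  3  4  5  6  7  8  9 10 11 12 13
G :  0  1  2  0  1  2  0  1  2  0  1  2  0  1

1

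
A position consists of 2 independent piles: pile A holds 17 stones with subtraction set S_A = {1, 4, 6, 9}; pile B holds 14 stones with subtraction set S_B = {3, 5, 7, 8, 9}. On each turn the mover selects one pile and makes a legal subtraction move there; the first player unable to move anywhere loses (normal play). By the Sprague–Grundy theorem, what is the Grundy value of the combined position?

0

Pile A, S = {1, 4, 6, 9}:
n :  0  1  2  3  4  5  6  7  8  9 10 11 12 13 14 15 16 17
G :  0  1  0  1  2  0  1  0  1  2  0  1  0  1  2  0  1  0
G_A(17) = 0.
Pile B, S = {3, 5, 7, 8, 9}:
G(0) = 0
G(1) = mex{} = 0
G(2) = mex{} = 0
G(3) = mex{0} = 1
G(4) = mex{0} = 1
G(5) = mex{0,0} = 1
G(6) = mex{1,0} = 2
G(7) = mex{1,0,0} = 2
G(8) = mex{1,1,0,0} = 2
G(9) = mex{2,1,0,0,0} = 3
G(10) = mex{2,1,1,0,0} = 3
G(11) = mex{2,2,1,1,0} = 3
G(12) = mex{3,2,1,1,1} = 0
G(13) = mex{3,2,2,1,1} = 0
G(14) = mex{3,3,2,2,1} = 0
G_B(14) = 0.
Combined Grundy value = 0 ⊕ 0 = 0.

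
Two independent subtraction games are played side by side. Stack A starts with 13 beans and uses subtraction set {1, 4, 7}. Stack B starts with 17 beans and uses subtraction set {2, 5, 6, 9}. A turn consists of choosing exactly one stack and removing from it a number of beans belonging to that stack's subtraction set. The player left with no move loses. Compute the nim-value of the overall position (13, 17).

Stack A, S = {1, 4, 7}:
n :  0  1  2  3  4  5  6  7  8  9 10 11 12 13
G :  0  1  0  1  2  0  1  2  0  1  0  1  2  0
G_A(13) = 0.
Stack B, S = {2, 5, 6, 9}:
n :  0  1  2  3  4  5  6  7  8  9 10 11 12 13 14 15 16 17
G :  0  0  1  1  0  2  1  3  0  2  1  0  0  1  1  0  2  1
G_B(17) = 1.
Combined Grundy value = 0 ⊕ 1 = 1.

1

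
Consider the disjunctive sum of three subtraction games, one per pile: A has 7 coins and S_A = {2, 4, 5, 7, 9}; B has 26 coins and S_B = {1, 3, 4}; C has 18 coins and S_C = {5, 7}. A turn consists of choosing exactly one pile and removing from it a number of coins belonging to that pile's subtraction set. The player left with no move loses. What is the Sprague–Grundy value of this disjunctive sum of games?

Pile A, S = {2, 4, 5, 7, 9}:
G(0) = 0
G(1) = mex{} = 0
G(2) = mex{0} = 1
G(3) = mex{0} = 1
G(4) = mex{1,0} = 2
G(5) = mex{1,0,0} = 2
G(6) = mex{2,1,0} = 3
G(7) = mex{2,1,1,0} = 3
G_A(7) = 3.
Pile B, S = {1, 3, 4}:
n :  0  1  2  3  4  5  6  7  8  9 10 11 12 13 14 15 16 17 18 19 20 21 22 23 24 25 26
G :  0  1  0  1  2  3  2  0  1  0  1  2  3  2  0  1  0  1  2  3  2  0  1  0  1  2  3
G_B(26) = 3.
Pile C, S = {5, 7}:
G(0) = 0
G(1) = mex{} = 0
G(2) = mex{} = 0
G(3) = mex{} = 0
G(4) = mex{} = 0
G(5) = mex{0} = 1
G(6) = mex{0} = 1
G(7) = mex{0,0} = 1
G(8) = mex{0,0} = 1
G(9) = mex{0,0} = 1
G(10) = mex{1,0} = 2
G(11) = mex{1,0} = 2
G(12) = mex{1,1} = 0
G(13) = mex{1,1} = 0
G(14) = mex{1,1} = 0
G(15) = mex{2,1} = 0
G(16) = mex{2,1} = 0
G(17) = mex{0,2} = 1
G(18) = mex{0,2} = 1
G_C(18) = 1.
Combined Grundy value = 3 ⊕ 3 ⊕ 1 = 1.

1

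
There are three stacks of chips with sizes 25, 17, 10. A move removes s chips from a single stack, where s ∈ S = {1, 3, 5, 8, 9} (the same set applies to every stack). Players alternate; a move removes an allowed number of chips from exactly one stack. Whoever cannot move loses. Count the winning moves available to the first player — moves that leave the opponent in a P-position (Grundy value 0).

All stacks use S = {1, 3, 5, 8, 9}:
n :  0  1  2  3  4  5  6  7  8  9 10 11 12 13 14 15 16 17 18 19 20 21 22 23 24 25
G :  0  1  0  1  0  1  0  1  2  3  2  3  2  3  2  3  0  1  0  1  0  1  0  1  2  3
Stack A: G(25) = 3.
Stack B: G(17) = 1.
Stack C: G(10) = 2.
Combined Grundy value = 3 ⊕ 1 ⊕ 2 = 0.
A winning move leaves total XOR = 0, i.e. changes one component's Grundy value g to g ⊕ X where X is the current total.
Stack A: target g' = 3⊕0 = 3, but every legal move changes the Grundy value (mex property), so 0 moves.
Stack B: target g' = 1⊕0 = 1, but every legal move changes the Grundy value (mex property), so 0 moves.
Stack C: target g' = 2⊕0 = 2, but every legal move changes the Grundy value (mex property), so 0 moves.

0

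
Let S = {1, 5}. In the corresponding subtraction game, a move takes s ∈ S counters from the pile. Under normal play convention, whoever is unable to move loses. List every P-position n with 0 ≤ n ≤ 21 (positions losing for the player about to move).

0, 2, 4, 6, 8, 10, 12, 14, 16, 18, 20

G(0) = 0
G(1) = mex{0} = 1
G(2) = mex{1} = 0
G(3) = mex{0} = 1
G(4) = mex{1} = 0
G(5) = mex{0,0} = 1
G(6) = mex{1,1} = 0
G(7) = mex{0,0} = 1
G(8) = mex{1,1} = 0
G(9) = mex{0,0} = 1
G(10) = mex{1,1} = 0
G(11) = mex{0,0} = 1
G(12) = mex{1,1} = 0
G(13) = mex{0,0} = 1
G(14) = mex{1,1} = 0
G(15) = mex{0,0} = 1
G(16) = mex{1,1} = 0
G(17) = mex{0,0} = 1
G(18) = mex{1,1} = 0
G(19) = mex{0,0} = 1
G(20) = mex{1,1} = 0
G(21) = mex{0,0} = 1
P-positions are exactly the n with G(n) = 0.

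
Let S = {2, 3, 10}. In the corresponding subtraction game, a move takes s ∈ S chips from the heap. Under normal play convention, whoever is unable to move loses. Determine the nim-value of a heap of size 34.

2

n :  0  1  2  3  4  5  6  7  8  9 10 11 12 13 14 15 16 17 18 19 20 21 22 23 24 25 26 27 28 29 30 31 32 33 34
G :  0  0  1  1  2  0  0  1  1  2  2  3  0  0  1  1  2  0  0  1  1  2  2  3  0  0  1  1  2  0  0  1  1  2  2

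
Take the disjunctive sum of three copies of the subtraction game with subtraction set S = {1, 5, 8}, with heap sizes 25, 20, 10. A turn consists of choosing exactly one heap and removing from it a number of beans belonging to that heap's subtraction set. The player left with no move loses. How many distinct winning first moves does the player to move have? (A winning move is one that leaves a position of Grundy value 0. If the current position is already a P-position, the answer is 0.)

All heaps use S = {1, 5, 8}:
G(0) = 0
G(1) = mex{0} = 1
G(2) = mex{1} = 0
G(3) = mex{0} = 1
G(4) = mex{1} = 0
G(5) = mex{0,0} = 1
G(6) = mex{1,1} = 0
G(7) = mex{0,0} = 1
G(8) = mex{1,1,0} = 2
G(9) = mex{2,0,1} = 3
G(10) = mex{3,1,0} = 2
G(11) = mex{2,0,1} = 3
G(12) = mex{3,1,0} = 2
G(13) = mex{2,2,1} = 0
G(14) = mex{0,3,0} = 1
G(15) = mex{1,2,1} = 0
G(16) = mex{0,3,2} = 1
G(17) = mex{1,2,3} = 0
G(18) = mex{0,0,2} = 1
G(19) = mex{1,1,3} = 0
G(20) = mex{0,0,2} = 1
G(21) = mex{1,1,0} = 2
G(22) = mex{2,0,1} = 3
G(23) = mex{3,1,0} = 2
G(24) = mex{2,0,1} = 3
G(25) = mex{3,1,0} = 2
Heap A: G(25) = 2.
Heap B: G(20) = 1.
Heap C: G(10) = 2.
Combined Grundy value = 2 ⊕ 1 ⊕ 2 = 1.
A winning move leaves total XOR = 0, i.e. changes one component's Grundy value g to g ⊕ X where X is the current total.
Heap A: need g' = 2⊕1 = 3. Options: 25−1→G=3, 25−5→G=1, 25−8→G=0. Hits: 1.
Heap B: need g' = 1⊕1 = 0. Options: 20−1→G=0, 20−5→G=0, 20−8→G=2. Hits: 2.
Heap C: need g' = 2⊕1 = 3. Options: 10−1→G=3, 10−5→G=1, 10−8→G=0. Hits: 1.

4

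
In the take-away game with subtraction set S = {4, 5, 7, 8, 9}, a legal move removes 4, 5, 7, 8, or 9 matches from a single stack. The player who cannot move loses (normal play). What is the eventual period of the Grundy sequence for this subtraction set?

G(0) = 0
G(1) = mex{} = 0
G(2) = mex{} = 0
G(3) = mex{} = 0
G(4) = mex{0} = 1
G(5) = mex{0,0} = 1
G(6) = mex{0,0} = 1
G(7) = mex{0,0,0} = 1
G(8) = mex{1,0,0,0} = 2
G(9) = mex{1,1,0,0,0} = 2
G(10) = mex{1,1,0,0,0} = 2
G(11) = mex{1,1,1,0,0} = 2
G(12) = mex{2,1,1,1,0} = 3
G(13) = mex{2,2,1,1,1} = 0
G(14) = mex{2,2,1,1,1} = 0
G(15) = mex{2,2,2,1,1} = 0
G(16) = mex{3,2,2,2,1} = 0
G(17) = mex{0,3,2,2,2} = 1
G(18) = mex{0,0,2,2,2} = 1
G(19) = mex{0,0,3,2,2} = 1
G(20) = mex{0,0,0,3,2} = 1
G(21) = mex{1,0,0,0,3} = 2
G(22) = mex{1,1,0,0,0} = 2
G(23) = mex{1,1,0,0,0} = 2
G(24) = mex{1,1,1,0,0} = 2
G(25) = mex{2,1,1,1,0} = 3
G(26) = mex{2,2,1,1,1} = 0
G(27) = mex{2,2,1,1,1} = 0
G(n+13) = G(n) holds for n = 0,…,8 (a full window of length max(S) = 9), so the sequence is purely periodic with period 13.

13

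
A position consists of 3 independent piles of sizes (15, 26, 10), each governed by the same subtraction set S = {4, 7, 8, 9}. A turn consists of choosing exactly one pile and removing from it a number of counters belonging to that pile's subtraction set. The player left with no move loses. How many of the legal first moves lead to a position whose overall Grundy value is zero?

All piles use S = {4, 7, 8, 9}:
G(0) = 0
G(1) = mex{} = 0
G(2) = mex{} = 0
G(3) = mex{} = 0
G(4) = mex{0} = 1
G(5) = mex{0} = 1
G(6) = mex{0} = 1
G(7) = mex{0,0} = 1
G(8) = mex{1,0,0} = 2
G(9) = mex{1,0,0,0} = 2
G(10) = mex{1,0,0,0} = 2
G(11) = mex{1,1,0,0} = 2
G(12) = mex{2,1,1,0} = 3
G(13) = mex{2,1,1,1} = 0
G(14) = mex{2,1,1,1} = 0
G(15) = mex{2,2,1,1} = 0
G(16) = mex{3,2,2,1} = 0
G(17) = mex{0,2,2,2} = 1
G(18) = mex{0,2,2,2} = 1
G(19) = mex{0,3,2,2} = 1
G(20) = mex{0,0,3,2} = 1
G(21) = mex{1,0,0,3} = 2
G(22) = mex{1,0,0,0} = 2
G(23) = mex{1,0,0,0} = 2
G(24) = mex{1,1,0,0} = 2
G(25) = mex{2,1,1,0} = 3
G(26) = mex{2,1,1,1} = 0
Pile A: G(15) = 0.
Pile B: G(26) = 0.
Pile C: G(10) = 2.
Combined Grundy value = 0 ⊕ 0 ⊕ 2 = 2.
A winning move leaves total XOR = 0, i.e. changes one component's Grundy value g to g ⊕ X where X is the current total.
Pile A: need g' = 0⊕2 = 2. Options: 15−4→G=2, 15−7→G=2, 15−8→G=1, 15−9→G=1. Hits: 2.
Pile B: need g' = 0⊕2 = 2. Options: 26−4→G=2, 26−7→G=1, 26−8→G=1, 26−9→G=1. Hits: 1.
Pile C: need g' = 2⊕2 = 0. Options: 10−4→G=1, 10−7→G=0, 10−8→G=0, 10−9→G=0. Hits: 3.

6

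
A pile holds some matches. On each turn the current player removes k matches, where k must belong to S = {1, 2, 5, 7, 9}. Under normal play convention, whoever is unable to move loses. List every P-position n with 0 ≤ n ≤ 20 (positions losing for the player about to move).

G(0) = 0
G(1) = mex{0} = 1
G(2) = mex{1,0} = 2
G(3) = mex{2,1} = 0
G(4) = mex{0,2} = 1
G(5) = mex{1,0,0} = 2
G(6) = mex{2,1,1} = 0
G(7) = mex{0,2,2,0} = 1
G(8) = mex{1,0,0,1} = 2
G(9) = mex{2,1,1,2,0} = 3
G(10) = mex{3,2,2,0,1} = 4
G(11) = mex{4,3,0,1,2} = 5
G(12) = mex{5,4,1,2,0} = 3
G(13) = mex{3,5,2,0,1} = 4
G(14) = mex{4,3,3,1,2} = 0
G(15) = mex{0,4,4,2,0} = 1
G(16) = mex{1,0,5,3,1} = 2
G(17) = mex{2,1,3,4,2} = 0
G(18) = mex{0,2,4,5,3} = 1
G(19) = mex{1,0,0,3,4} = 2
G(20) = mex{2,1,1,4,5} = 0
P-positions are exactly the n with G(n) = 0.

0, 3, 6, 14, 17, 20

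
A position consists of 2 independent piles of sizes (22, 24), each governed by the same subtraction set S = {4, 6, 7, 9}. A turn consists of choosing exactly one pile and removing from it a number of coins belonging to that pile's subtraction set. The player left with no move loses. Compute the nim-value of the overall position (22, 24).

All piles use S = {4, 6, 7, 9}:
n :  0  1  2  3  4  5  6  7  8  9 10 11 12 13 14 15 16 17 18 19 20 21 22 23 24
G :  0  0  0  0  1  1  1  1  2  2  2  2  3  0  0  0  0  1  1  1  1  2  2  2  2
Pile A: G(22) = 2.
Pile B: G(24) = 2.
Combined Grundy value = 2 ⊕ 2 = 0.

0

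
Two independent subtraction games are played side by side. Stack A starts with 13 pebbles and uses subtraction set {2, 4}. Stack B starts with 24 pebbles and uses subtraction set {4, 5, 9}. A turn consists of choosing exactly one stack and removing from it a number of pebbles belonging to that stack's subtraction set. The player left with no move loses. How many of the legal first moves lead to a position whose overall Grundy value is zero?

Stack A, S = {2, 4}:
n :  0  1  2  3  4  5  6  7  8  9 10 11 12 13
G :  0  0  1  1  2  2  0  0  1  1  2  2  0  0
G_A(13) = 0.
Stack B, S = {4, 5, 9}:
G(0) = 0
G(1) = mex{} = 0
G(2) = mex{} = 0
G(3) = mex{} = 0
G(4) = mex{0} = 1
G(5) = mex{0,0} = 1
G(6) = mex{0,0} = 1
G(7) = mex{0,0} = 1
G(8) = mex{1,0} = 2
G(9) = mex{1,1,0} = 2
G(10) = mex{1,1,0} = 2
G(11) = mex{1,1,0} = 2
G(12) = mex{2,1,0} = 3
G(13) = mex{2,2,1} = 0
G(14) = mex{2,2,1} = 0
G(15) = mex{2,2,1} = 0
G(16) = mex{3,2,1} = 0
G(17) = mex{0,3,2} = 1
G(18) = mex{0,0,2} = 1
G(19) = mex{0,0,2} = 1
G(20) = mex{0,0,2} = 1
G(21) = mex{1,0,3} = 2
G(22) = mex{1,1,0} = 2
G(23) = mex{1,1,0} = 2
G(24) = mex{1,1,0} = 2
G_B(24) = 2.
Combined Grundy value = 0 ⊕ 2 = 2.
A winning move leaves total XOR = 0, i.e. changes one component's Grundy value g to g ⊕ X where X is the current total.
Stack A: need g' = 0⊕2 = 2. Options: 13−2→G=2, 13−4→G=1. Hits: 1.
Stack B: need g' = 2⊕2 = 0. Options: 24−4→G=1, 24−5→G=1, 24−9→G=0. Hits: 1.

2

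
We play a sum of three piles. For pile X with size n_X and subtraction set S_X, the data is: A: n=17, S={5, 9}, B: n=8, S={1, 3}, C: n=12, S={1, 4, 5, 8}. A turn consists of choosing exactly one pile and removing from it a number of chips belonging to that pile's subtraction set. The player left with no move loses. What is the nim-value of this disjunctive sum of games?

Pile A, S = {5, 9}:
G(0) = 0
G(1) = mex{} = 0
G(2) = mex{} = 0
G(3) = mex{} = 0
G(4) = mex{} = 0
G(5) = mex{0} = 1
G(6) = mex{0} = 1
G(7) = mex{0} = 1
G(8) = mex{0} = 1
G(9) = mex{0,0} = 1
G(10) = mex{1,0} = 2
G(11) = mex{1,0} = 2
G(12) = mex{1,0} = 2
G(13) = mex{1,0} = 2
G(14) = mex{1,1} = 0
G(15) = mex{2,1} = 0
G(16) = mex{2,1} = 0
G(17) = mex{2,1} = 0
G_A(17) = 0.
Pile B, S = {1, 3}:
n : 0 1 2 3 4 5 6 7 8
G : 0 1 0 1 0 1 0 1 0
G_B(8) = 0.
Pile C, S = {1, 4, 5, 8}:
G(0) = 0
G(1) = mex{0} = 1
G(2) = mex{1} = 0
G(3) = mex{0} = 1
G(4) = mex{1,0} = 2
G(5) = mex{2,1,0} = 3
G(6) = mex{3,0,1} = 2
G(7) = mex{2,1,0} = 3
G(8) = mex{3,2,1,0} = 4
G(9) = mex{4,3,2,1} = 0
G(10) = mex{0,2,3,0} = 1
G(11) = mex{1,3,2,1} = 0
G(12) = mex{0,4,3,2} = 1
G_C(12) = 1.
Combined Grundy value = 0 ⊕ 0 ⊕ 1 = 1.

1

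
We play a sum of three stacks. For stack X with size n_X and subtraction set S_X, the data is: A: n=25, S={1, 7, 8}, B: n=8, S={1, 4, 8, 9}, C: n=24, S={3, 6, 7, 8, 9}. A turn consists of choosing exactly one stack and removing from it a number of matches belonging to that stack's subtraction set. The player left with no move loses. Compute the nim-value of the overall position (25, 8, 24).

Stack A, S = {1, 7, 8}:
G(0) = 0
G(1) = mex{0} = 1
G(2) = mex{1} = 0
G(3) = mex{0} = 1
G(4) = mex{1} = 0
G(5) = mex{0} = 1
G(6) = mex{1} = 0
G(7) = mex{0,0} = 1
G(8) = mex{1,1,0} = 2
G(9) = mex{2,0,1} = 3
G(10) = mex{3,1,0} = 2
G(11) = mex{2,0,1} = 3
G(12) = mex{3,1,0} = 2
G(13) = mex{2,0,1} = 3
G(14) = mex{3,1,0} = 2
G(15) = mex{2,2,1} = 0
G(16) = mex{0,3,2} = 1
G(17) = mex{1,2,3} = 0
G(18) = mex{0,3,2} = 1
G(19) = mex{1,2,3} = 0
G(20) = mex{0,3,2} = 1
G(21) = mex{1,2,3} = 0
G(22) = mex{0,0,2} = 1
G(23) = mex{1,1,0} = 2
G(24) = mex{2,0,1} = 3
G(25) = mex{3,1,0} = 2
G_A(25) = 2.
Stack B, S = {1, 4, 8, 9}:
G(0) = 0
G(1) = mex{0} = 1
G(2) = mex{1} = 0
G(3) = mex{0} = 1
G(4) = mex{1,0} = 2
G(5) = mex{2,1} = 0
G(6) = mex{0,0} = 1
G(7) = mex{1,1} = 0
G(8) = mex{0,2,0} = 1
G_B(8) = 1.
Stack C, S = {3, 6, 7, 8, 9}:
n :  0  1  2  3  4  5  6  7  8  9 10 11 12 13 14 15 16 17 18 19 20 21 22 23 24
G :  0  0  0  1  1  1  2  2  2  3  3  3  0  0  0  1  1  1  2  2  2  3  3  3  0
G_C(24) = 0.
Combined Grundy value = 2 ⊕ 1 ⊕ 0 = 3.

3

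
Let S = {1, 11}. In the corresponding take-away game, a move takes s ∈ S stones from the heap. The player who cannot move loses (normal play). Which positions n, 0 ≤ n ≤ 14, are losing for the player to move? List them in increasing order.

n :  0  1  2  3  4  5  6  7  8  9 10 11 12 13 14
G :  0  1  0  1  0  1  0  1  0  1  0  1  0  1  0
P-positions are exactly the n with G(n) = 0.

0, 2, 4, 6, 8, 10, 12, 14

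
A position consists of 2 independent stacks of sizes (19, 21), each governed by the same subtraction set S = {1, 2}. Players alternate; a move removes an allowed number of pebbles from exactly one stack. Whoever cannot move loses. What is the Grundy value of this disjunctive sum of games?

1

All stacks use S = {1, 2}:
G(0) = 0
G(1) = mex{0} = 1
G(2) = mex{1,0} = 2
G(3) = mex{2,1} = 0
G(4) = mex{0,2} = 1
G(5) = mex{1,0} = 2
G(6) = mex{2,1} = 0
G(7) = mex{0,2} = 1
G(8) = mex{1,0} = 2
G(9) = mex{2,1} = 0
G(10) = mex{0,2} = 1
G(11) = mex{1,0} = 2
G(12) = mex{2,1} = 0
G(13) = mex{0,2} = 1
G(14) = mex{1,0} = 2
G(15) = mex{2,1} = 0
G(16) = mex{0,2} = 1
G(17) = mex{1,0} = 2
G(18) = mex{2,1} = 0
G(19) = mex{0,2} = 1
G(20) = mex{1,0} = 2
G(21) = mex{2,1} = 0
Stack A: G(19) = 1.
Stack B: G(21) = 0.
Combined Grundy value = 1 ⊕ 0 = 1.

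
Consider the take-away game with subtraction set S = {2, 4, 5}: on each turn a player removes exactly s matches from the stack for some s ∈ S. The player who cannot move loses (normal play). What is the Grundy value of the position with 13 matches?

3

n :  0  1  2  3  4  5  6  7  8  9 10 11 12 13
G :  0  0  1  1  2  2  3  0  0  1  1  2  2  3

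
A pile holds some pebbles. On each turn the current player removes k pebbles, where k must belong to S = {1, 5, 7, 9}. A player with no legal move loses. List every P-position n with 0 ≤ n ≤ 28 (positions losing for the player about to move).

G(0) = 0
G(1) = mex{0} = 1
G(2) = mex{1} = 0
G(3) = mex{0} = 1
G(4) = mex{1} = 0
G(5) = mex{0,0} = 1
G(6) = mex{1,1} = 0
G(7) = mex{0,0,0} = 1
G(8) = mex{1,1,1} = 0
G(9) = mex{0,0,0,0} = 1
G(10) = mex{1,1,1,1} = 0
G(11) = mex{0,0,0,0} = 1
G(12) = mex{1,1,1,1} = 0
G(13) = mex{0,0,0,0} = 1
G(14) = mex{1,1,1,1} = 0
G(15) = mex{0,0,0,0} = 1
G(16) = mex{1,1,1,1} = 0
G(17) = mex{0,0,0,0} = 1
G(18) = mex{1,1,1,1} = 0
G(19) = mex{0,0,0,0} = 1
G(20) = mex{1,1,1,1} = 0
G(21) = mex{0,0,0,0} = 1
G(22) = mex{1,1,1,1} = 0
G(23) = mex{0,0,0,0} = 1
G(24) = mex{1,1,1,1} = 0
G(25) = mex{0,0,0,0} = 1
G(26) = mex{1,1,1,1} = 0
G(27) = mex{0,0,0,0} = 1
G(28) = mex{1,1,1,1} = 0
P-positions are exactly the n with G(n) = 0.

0, 2, 4, 6, 8, 10, 12, 14, 16, 18, 20, 22, 24, 26, 28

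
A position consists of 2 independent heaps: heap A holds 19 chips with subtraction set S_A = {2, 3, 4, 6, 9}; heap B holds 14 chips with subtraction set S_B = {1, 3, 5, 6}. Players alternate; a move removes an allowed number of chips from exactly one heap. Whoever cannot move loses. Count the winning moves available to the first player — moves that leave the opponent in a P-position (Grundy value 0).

3

Heap A, S = {2, 3, 4, 6, 9}:
G(0) = 0
G(1) = mex{} = 0
G(2) = mex{0} = 1
G(3) = mex{0,0} = 1
G(4) = mex{1,0,0} = 2
G(5) = mex{1,1,0} = 2
G(6) = mex{2,1,1,0} = 3
G(7) = mex{2,2,1,0} = 3
G(8) = mex{3,2,2,1} = 0
G(9) = mex{3,3,2,1,0} = 4
G(10) = mex{0,3,3,2,0} = 1
G(11) = mex{4,0,3,2,1} = 5
G(12) = mex{1,4,0,3,1} = 2
G(13) = mex{5,1,4,3,2} = 0
G(14) = mex{2,5,1,0,2} = 3
G(15) = mex{0,2,5,4,3} = 1
G(16) = mex{3,0,2,1,3} = 4
G(17) = mex{1,3,0,5,0} = 2
G(18) = mex{4,1,3,2,4} = 0
G(19) = mex{2,4,1,0,1} = 3
G_A(19) = 3.
Heap B, S = {1, 3, 5, 6}:
n :  0  1  2  3  4  5  6  7  8  9 10 11 12 13 14
G :  0  1  0  1  0  1  2  3  2  3  2  0  1  0  1
G_B(14) = 1.
Combined Grundy value = 3 ⊕ 1 = 2.
A winning move leaves total XOR = 0, i.e. changes one component's Grundy value g to g ⊕ X where X is the current total.
Heap A: need g' = 3⊕2 = 1. Options: 19−2→G=2, 19−3→G=4, 19−4→G=1, 19−6→G=0, 19−9→G=1. Hits: 2.
Heap B: need g' = 1⊕2 = 3. Options: 14−1→G=0, 14−3→G=0, 14−5→G=3, 14−6→G=2. Hits: 1.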